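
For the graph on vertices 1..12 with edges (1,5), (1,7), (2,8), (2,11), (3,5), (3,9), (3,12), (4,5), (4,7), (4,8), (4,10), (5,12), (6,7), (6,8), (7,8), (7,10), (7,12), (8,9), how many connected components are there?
1 (components: {1, 2, 3, 4, 5, 6, 7, 8, 9, 10, 11, 12})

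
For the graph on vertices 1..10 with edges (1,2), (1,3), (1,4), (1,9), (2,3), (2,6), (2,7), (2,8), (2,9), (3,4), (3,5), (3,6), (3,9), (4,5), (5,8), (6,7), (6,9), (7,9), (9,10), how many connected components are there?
1 (components: {1, 2, 3, 4, 5, 6, 7, 8, 9, 10})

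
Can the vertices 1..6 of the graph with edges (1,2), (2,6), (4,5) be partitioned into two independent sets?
Yes. Partition: {1, 3, 4, 6}, {2, 5}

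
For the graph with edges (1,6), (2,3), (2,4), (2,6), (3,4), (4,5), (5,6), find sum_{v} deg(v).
14 (handshake: sum of degrees = 2|E| = 2 x 7 = 14)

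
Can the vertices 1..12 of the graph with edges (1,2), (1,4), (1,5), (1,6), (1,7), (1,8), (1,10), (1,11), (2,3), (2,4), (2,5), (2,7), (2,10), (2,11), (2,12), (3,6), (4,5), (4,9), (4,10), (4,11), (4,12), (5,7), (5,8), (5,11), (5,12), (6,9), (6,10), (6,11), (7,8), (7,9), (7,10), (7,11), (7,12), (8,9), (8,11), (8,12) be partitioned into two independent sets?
No (odd cycle of length 3: 6 -> 1 -> 11 -> 6)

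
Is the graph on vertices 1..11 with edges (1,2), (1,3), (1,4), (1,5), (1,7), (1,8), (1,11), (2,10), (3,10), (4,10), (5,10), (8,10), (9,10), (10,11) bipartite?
Yes. Partition: {1, 6, 10}, {2, 3, 4, 5, 7, 8, 9, 11}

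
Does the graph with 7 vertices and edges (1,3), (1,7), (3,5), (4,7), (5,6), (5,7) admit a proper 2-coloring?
Yes. Partition: {1, 2, 4, 5}, {3, 6, 7}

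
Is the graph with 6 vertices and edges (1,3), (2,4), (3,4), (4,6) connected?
No, it has 2 components: {1, 2, 3, 4, 6}, {5}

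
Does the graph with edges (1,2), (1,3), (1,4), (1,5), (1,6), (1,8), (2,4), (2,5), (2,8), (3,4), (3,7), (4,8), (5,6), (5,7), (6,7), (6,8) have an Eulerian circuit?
No (2 vertices have odd degree: {3, 7}; Eulerian circuit requires 0)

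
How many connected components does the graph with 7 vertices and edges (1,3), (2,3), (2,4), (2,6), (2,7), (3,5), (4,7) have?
1 (components: {1, 2, 3, 4, 5, 6, 7})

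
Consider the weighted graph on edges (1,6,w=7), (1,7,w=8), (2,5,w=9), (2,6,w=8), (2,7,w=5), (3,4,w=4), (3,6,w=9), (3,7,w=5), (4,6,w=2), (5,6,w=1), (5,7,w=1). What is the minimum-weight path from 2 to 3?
10 (path: 2 -> 7 -> 3; weights 5 + 5 = 10)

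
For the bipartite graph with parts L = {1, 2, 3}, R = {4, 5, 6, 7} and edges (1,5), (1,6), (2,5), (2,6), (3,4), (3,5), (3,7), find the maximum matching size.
3 (matching: (1,6), (2,5), (3,7); upper bound min(|L|,|R|) = min(3,4) = 3)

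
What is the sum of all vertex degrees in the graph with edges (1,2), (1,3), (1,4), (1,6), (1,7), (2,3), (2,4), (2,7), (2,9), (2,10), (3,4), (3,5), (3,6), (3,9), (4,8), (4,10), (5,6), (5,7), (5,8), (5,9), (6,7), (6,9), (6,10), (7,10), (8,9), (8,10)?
52 (handshake: sum of degrees = 2|E| = 2 x 26 = 52)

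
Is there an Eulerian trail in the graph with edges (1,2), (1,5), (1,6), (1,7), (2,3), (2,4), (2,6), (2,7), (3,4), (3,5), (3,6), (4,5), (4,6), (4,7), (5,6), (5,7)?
No (4 vertices have odd degree: {2, 4, 5, 6}; Eulerian path requires 0 or 2)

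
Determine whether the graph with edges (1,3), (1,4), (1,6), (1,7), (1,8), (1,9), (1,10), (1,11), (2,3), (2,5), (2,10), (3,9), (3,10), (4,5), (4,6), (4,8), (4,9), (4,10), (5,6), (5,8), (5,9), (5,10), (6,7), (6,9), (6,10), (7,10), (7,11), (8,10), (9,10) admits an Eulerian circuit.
No (2 vertices have odd degree: {2, 10}; Eulerian circuit requires 0)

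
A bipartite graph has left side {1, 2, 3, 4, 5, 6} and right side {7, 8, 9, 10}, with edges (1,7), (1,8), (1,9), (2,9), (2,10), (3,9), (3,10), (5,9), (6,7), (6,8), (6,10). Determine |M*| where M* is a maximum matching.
4 (matching: (1,7), (2,10), (3,9), (6,8); upper bound min(|L|,|R|) = min(6,4) = 4)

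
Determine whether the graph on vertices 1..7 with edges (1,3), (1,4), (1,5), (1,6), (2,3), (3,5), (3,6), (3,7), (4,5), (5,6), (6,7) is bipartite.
No (odd cycle of length 3: 3 -> 1 -> 5 -> 3)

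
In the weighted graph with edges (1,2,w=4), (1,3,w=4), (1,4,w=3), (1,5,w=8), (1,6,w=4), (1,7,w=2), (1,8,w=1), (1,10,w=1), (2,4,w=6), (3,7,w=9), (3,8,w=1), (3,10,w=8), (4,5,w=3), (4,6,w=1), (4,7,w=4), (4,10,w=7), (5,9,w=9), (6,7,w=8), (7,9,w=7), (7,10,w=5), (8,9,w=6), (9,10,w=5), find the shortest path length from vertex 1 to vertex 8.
1 (path: 1 -> 8; weights 1 = 1)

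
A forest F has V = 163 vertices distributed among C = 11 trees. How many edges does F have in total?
152 (Each of the 11 component trees on V_i vertices has V_i - 1 edges; summing gives V - C = 163 - 11 = 152)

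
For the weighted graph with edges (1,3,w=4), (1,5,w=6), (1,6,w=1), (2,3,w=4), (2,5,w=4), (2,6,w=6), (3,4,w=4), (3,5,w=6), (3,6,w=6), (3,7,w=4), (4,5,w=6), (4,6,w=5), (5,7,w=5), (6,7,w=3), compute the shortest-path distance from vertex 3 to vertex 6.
5 (path: 3 -> 1 -> 6; weights 4 + 1 = 5)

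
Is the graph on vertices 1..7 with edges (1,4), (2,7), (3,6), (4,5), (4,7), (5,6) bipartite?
Yes. Partition: {1, 3, 5, 7}, {2, 4, 6}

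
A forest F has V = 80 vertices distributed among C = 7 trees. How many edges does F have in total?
73 (Each of the 7 component trees on V_i vertices has V_i - 1 edges; summing gives V - C = 80 - 7 = 73)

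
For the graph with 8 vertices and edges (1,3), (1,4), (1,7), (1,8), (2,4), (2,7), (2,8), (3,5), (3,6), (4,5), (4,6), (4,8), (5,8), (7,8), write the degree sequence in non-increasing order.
[5, 5, 4, 3, 3, 3, 3, 2] (degrees: deg(1)=4, deg(2)=3, deg(3)=3, deg(4)=5, deg(5)=3, deg(6)=2, deg(7)=3, deg(8)=5)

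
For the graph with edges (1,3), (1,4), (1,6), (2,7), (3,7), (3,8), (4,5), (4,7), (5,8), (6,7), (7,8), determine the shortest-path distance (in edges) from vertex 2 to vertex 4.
2 (path: 2 -> 7 -> 4, 2 edges)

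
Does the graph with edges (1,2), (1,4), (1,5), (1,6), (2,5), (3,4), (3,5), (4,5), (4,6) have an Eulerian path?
Yes — and in fact it has an Eulerian circuit (the graph is connected and all 6 vertices have even degree)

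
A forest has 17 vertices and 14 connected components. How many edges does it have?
3 (Each of the 14 component trees on V_i vertices has V_i - 1 edges; summing gives V - C = 17 - 14 = 3)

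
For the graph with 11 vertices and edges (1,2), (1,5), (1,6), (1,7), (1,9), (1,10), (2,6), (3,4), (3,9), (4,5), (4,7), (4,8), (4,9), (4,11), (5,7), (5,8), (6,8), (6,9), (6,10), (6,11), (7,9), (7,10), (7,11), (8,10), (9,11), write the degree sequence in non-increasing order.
[6, 6, 6, 6, 6, 4, 4, 4, 4, 2, 2] (degrees: deg(1)=6, deg(2)=2, deg(3)=2, deg(4)=6, deg(5)=4, deg(6)=6, deg(7)=6, deg(8)=4, deg(9)=6, deg(10)=4, deg(11)=4)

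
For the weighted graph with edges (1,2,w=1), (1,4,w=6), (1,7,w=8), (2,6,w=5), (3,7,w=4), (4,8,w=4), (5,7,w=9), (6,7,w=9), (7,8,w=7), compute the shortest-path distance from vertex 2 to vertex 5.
18 (path: 2 -> 1 -> 7 -> 5; weights 1 + 8 + 9 = 18)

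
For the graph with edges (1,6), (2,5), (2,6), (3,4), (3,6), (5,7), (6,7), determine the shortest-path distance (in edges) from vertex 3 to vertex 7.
2 (path: 3 -> 6 -> 7, 2 edges)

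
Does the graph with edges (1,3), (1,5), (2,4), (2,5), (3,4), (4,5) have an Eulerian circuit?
No (2 vertices have odd degree: {4, 5}; Eulerian circuit requires 0)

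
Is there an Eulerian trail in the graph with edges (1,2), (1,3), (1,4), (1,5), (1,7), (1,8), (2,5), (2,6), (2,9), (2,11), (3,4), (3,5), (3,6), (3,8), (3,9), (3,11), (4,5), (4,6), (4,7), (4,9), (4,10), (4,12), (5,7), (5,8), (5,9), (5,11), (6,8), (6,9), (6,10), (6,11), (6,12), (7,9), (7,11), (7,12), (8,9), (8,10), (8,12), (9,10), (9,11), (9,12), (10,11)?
No (6 vertices have odd degree: {2, 3, 8, 10, 11, 12}; Eulerian path requires 0 or 2)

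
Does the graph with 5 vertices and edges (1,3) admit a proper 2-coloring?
Yes. Partition: {1, 2, 4, 5}, {3}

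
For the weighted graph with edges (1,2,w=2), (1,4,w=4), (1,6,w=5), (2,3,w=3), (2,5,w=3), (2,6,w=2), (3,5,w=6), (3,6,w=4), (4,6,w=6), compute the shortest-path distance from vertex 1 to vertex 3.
5 (path: 1 -> 2 -> 3; weights 2 + 3 = 5)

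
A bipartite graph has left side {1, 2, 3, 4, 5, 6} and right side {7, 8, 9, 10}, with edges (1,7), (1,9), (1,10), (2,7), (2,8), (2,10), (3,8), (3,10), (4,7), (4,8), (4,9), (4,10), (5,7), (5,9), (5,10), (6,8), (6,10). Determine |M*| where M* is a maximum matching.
4 (matching: (1,10), (2,8), (4,9), (5,7); upper bound min(|L|,|R|) = min(6,4) = 4)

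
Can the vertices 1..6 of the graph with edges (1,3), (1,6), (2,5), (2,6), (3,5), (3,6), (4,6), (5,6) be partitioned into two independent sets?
No (odd cycle of length 3: 3 -> 1 -> 6 -> 3)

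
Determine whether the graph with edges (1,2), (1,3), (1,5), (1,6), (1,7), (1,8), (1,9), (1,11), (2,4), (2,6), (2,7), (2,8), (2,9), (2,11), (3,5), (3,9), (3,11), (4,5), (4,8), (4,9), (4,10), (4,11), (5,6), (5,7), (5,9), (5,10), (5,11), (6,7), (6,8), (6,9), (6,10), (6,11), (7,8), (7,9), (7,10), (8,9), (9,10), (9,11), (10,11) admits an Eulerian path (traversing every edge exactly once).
Yes (the graph is connected and exactly 2 vertices have odd degree: {2, 7}; any Eulerian path must start and end at those)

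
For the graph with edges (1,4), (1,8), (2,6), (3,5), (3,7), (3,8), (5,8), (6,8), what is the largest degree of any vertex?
4 (attained at vertex 8)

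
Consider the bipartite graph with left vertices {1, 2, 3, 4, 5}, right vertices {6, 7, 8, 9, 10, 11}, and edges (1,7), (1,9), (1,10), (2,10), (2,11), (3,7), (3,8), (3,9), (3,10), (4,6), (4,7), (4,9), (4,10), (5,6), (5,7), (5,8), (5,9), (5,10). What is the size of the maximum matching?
5 (matching: (1,10), (2,11), (3,9), (4,7), (5,8); upper bound min(|L|,|R|) = min(5,6) = 5)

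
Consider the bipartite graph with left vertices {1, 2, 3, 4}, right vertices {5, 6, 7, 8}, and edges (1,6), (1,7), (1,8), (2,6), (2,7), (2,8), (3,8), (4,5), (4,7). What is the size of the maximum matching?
4 (matching: (1,7), (2,6), (3,8), (4,5); upper bound min(|L|,|R|) = min(4,4) = 4)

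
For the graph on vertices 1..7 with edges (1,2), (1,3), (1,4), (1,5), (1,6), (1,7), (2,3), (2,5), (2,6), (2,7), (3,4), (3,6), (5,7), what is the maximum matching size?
3 (matching: (1,6), (2,3), (5,7); upper bound floor(n/2) = floor(7/2) = 3)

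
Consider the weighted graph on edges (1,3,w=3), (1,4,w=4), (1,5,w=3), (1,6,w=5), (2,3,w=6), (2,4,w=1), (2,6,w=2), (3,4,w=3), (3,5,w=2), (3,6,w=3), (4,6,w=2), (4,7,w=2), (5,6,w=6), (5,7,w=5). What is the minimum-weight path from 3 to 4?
3 (path: 3 -> 4; weights 3 = 3)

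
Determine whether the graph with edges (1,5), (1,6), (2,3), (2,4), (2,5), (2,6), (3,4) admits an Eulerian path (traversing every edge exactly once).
Yes — and in fact it has an Eulerian circuit (the graph is connected and all 6 vertices have even degree)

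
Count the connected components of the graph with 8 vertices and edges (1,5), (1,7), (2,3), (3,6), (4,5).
3 (components: {1, 4, 5, 7}, {2, 3, 6}, {8})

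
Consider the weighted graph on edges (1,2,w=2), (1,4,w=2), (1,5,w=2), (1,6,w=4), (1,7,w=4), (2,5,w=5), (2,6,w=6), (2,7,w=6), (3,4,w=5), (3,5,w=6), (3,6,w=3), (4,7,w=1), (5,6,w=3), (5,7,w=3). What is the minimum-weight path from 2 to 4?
4 (path: 2 -> 1 -> 4; weights 2 + 2 = 4)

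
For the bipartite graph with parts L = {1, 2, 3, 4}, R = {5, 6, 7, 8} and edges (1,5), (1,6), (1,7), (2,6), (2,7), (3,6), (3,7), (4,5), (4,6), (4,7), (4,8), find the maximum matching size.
4 (matching: (1,5), (2,6), (3,7), (4,8); upper bound min(|L|,|R|) = min(4,4) = 4)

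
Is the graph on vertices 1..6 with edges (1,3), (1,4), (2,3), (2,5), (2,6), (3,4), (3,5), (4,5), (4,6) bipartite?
No (odd cycle of length 3: 4 -> 1 -> 3 -> 4)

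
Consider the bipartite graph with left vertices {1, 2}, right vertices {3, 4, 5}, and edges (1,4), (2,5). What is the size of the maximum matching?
2 (matching: (1,4), (2,5); upper bound min(|L|,|R|) = min(2,3) = 2)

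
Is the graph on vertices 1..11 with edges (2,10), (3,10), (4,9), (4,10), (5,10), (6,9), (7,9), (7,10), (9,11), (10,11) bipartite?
Yes. Partition: {1, 2, 3, 4, 5, 6, 7, 8, 11}, {9, 10}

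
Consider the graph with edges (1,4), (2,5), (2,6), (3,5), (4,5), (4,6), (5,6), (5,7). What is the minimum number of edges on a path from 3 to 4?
2 (path: 3 -> 5 -> 4, 2 edges)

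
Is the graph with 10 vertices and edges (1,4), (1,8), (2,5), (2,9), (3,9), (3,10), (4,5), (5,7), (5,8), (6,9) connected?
Yes (BFS from 1 visits [1, 4, 8, 5, 2, 7, 9, 3, 6, 10] — all 10 vertices reached)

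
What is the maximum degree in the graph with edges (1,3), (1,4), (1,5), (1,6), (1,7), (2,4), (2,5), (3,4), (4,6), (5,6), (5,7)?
5 (attained at vertex 1)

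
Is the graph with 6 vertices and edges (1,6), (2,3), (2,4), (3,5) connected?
No, it has 2 components: {1, 6}, {2, 3, 4, 5}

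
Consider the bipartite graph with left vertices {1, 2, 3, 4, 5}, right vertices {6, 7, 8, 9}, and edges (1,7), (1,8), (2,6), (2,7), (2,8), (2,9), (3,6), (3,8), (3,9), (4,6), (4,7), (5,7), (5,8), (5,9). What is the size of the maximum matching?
4 (matching: (1,8), (2,9), (3,6), (4,7); upper bound min(|L|,|R|) = min(5,4) = 4)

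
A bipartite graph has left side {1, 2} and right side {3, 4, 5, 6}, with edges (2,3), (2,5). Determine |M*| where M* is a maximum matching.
1 (matching: (2,5); upper bound min(|L|,|R|) = min(2,4) = 2)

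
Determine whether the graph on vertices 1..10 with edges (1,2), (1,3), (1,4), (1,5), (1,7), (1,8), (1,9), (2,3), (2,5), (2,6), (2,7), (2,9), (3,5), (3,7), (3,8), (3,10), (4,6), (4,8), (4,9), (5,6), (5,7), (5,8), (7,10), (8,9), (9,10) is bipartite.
No (odd cycle of length 3: 5 -> 1 -> 8 -> 5)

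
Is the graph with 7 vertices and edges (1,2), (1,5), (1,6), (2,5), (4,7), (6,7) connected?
No, it has 2 components: {1, 2, 4, 5, 6, 7}, {3}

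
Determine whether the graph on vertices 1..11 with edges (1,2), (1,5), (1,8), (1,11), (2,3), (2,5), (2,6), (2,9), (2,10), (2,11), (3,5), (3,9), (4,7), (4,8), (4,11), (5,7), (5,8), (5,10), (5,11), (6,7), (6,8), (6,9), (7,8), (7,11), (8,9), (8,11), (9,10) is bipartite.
No (odd cycle of length 3: 11 -> 1 -> 5 -> 11)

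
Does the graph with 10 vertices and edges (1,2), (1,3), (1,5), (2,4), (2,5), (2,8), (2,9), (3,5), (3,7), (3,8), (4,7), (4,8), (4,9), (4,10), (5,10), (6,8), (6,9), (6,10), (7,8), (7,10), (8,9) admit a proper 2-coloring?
No (odd cycle of length 3: 5 -> 1 -> 2 -> 5)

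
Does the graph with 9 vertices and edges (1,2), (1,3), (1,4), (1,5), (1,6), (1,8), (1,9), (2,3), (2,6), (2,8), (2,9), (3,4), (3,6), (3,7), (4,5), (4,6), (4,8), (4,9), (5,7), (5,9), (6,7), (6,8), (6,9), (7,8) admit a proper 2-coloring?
No (odd cycle of length 3: 3 -> 1 -> 2 -> 3)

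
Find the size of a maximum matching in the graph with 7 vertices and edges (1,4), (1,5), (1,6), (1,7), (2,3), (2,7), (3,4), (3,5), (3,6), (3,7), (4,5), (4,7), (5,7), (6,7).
3 (matching: (1,5), (2,7), (3,6); upper bound floor(n/2) = floor(7/2) = 3)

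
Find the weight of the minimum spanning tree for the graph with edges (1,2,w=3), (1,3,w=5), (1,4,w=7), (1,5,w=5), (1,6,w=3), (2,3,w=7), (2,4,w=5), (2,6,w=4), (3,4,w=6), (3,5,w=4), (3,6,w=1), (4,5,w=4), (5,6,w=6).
15 (MST edges: (1,2,w=3), (1,6,w=3), (3,5,w=4), (3,6,w=1), (4,5,w=4); sum of weights 3 + 3 + 4 + 1 + 4 = 15)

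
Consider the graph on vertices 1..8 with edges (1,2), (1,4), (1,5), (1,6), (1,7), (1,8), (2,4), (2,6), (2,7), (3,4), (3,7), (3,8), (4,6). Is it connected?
Yes (BFS from 1 visits [1, 2, 4, 5, 6, 7, 8, 3] — all 8 vertices reached)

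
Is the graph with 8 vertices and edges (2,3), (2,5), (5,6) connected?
No, it has 5 components: {1}, {2, 3, 5, 6}, {4}, {7}, {8}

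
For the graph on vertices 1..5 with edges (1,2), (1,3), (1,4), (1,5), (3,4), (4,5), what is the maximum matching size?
2 (matching: (1,3), (4,5); upper bound floor(n/2) = floor(5/2) = 2)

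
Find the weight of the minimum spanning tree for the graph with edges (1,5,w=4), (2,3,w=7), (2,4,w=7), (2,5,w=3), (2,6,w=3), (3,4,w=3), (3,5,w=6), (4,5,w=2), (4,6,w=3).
15 (MST edges: (1,5,w=4), (2,5,w=3), (2,6,w=3), (3,4,w=3), (4,5,w=2); sum of weights 4 + 3 + 3 + 3 + 2 = 15)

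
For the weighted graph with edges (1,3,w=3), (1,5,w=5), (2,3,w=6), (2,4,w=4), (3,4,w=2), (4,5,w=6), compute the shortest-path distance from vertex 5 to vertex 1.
5 (path: 5 -> 1; weights 5 = 5)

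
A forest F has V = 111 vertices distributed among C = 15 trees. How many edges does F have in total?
96 (Each of the 15 component trees on V_i vertices has V_i - 1 edges; summing gives V - C = 111 - 15 = 96)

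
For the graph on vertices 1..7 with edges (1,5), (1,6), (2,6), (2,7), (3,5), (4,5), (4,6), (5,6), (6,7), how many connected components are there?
1 (components: {1, 2, 3, 4, 5, 6, 7})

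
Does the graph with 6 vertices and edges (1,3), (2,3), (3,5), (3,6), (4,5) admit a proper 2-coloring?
Yes. Partition: {1, 2, 5, 6}, {3, 4}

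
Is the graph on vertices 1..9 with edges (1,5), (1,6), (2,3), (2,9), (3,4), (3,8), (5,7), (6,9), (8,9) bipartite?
Yes. Partition: {1, 3, 7, 9}, {2, 4, 5, 6, 8}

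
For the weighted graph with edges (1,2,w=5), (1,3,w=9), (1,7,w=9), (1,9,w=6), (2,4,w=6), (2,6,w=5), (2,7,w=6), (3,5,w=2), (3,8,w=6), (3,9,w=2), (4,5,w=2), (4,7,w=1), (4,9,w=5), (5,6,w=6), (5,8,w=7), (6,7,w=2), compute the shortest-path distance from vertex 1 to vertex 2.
5 (path: 1 -> 2; weights 5 = 5)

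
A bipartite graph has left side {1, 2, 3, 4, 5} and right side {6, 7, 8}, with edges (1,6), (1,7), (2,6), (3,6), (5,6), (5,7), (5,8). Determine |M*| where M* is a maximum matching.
3 (matching: (1,7), (2,6), (5,8); upper bound min(|L|,|R|) = min(5,3) = 3)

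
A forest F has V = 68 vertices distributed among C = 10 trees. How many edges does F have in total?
58 (Each of the 10 component trees on V_i vertices has V_i - 1 edges; summing gives V - C = 68 - 10 = 58)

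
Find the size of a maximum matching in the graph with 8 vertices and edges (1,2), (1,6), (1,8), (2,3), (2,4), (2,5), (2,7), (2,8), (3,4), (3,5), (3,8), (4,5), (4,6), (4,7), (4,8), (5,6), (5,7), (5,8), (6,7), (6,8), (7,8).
4 (matching: (1,6), (2,7), (3,4), (5,8); upper bound floor(n/2) = floor(8/2) = 4)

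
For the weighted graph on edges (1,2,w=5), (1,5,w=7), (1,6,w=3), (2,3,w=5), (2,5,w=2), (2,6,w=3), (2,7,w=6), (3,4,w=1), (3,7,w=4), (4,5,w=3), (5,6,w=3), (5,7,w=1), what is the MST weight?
13 (MST edges: (1,6,w=3), (2,5,w=2), (2,6,w=3), (3,4,w=1), (4,5,w=3), (5,7,w=1); sum of weights 3 + 2 + 3 + 1 + 3 + 1 = 13)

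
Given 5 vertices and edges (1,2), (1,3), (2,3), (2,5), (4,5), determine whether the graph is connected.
Yes (BFS from 1 visits [1, 2, 3, 5, 4] — all 5 vertices reached)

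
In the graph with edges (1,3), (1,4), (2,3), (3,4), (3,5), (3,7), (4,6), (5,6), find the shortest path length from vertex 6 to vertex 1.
2 (path: 6 -> 4 -> 1, 2 edges)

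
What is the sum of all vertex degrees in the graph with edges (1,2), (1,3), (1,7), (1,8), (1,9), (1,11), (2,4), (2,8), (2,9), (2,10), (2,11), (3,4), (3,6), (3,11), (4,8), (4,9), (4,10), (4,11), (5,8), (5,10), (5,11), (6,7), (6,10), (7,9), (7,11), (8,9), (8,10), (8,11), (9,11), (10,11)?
60 (handshake: sum of degrees = 2|E| = 2 x 30 = 60)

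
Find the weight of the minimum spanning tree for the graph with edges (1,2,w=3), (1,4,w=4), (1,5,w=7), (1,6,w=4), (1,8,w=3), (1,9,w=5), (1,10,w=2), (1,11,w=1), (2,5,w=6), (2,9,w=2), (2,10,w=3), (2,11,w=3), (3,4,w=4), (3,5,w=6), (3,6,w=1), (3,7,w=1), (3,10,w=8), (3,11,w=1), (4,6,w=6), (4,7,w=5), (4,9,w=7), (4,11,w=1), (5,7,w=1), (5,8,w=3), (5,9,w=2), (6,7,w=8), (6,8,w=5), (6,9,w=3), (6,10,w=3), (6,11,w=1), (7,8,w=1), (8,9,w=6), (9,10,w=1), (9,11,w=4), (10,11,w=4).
12 (MST edges: (1,10,w=2), (1,11,w=1), (2,9,w=2), (3,6,w=1), (3,7,w=1), (3,11,w=1), (4,11,w=1), (5,7,w=1), (7,8,w=1), (9,10,w=1); sum of weights 2 + 1 + 2 + 1 + 1 + 1 + 1 + 1 + 1 + 1 = 12)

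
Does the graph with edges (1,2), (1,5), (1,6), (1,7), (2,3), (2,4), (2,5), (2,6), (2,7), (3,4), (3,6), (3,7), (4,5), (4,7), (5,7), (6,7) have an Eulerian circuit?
Yes (the graph is connected and all 7 vertices have even degree)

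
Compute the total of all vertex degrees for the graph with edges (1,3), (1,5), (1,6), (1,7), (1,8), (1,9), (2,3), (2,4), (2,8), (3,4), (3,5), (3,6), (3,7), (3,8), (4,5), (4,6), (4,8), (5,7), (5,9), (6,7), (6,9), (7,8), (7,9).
46 (handshake: sum of degrees = 2|E| = 2 x 23 = 46)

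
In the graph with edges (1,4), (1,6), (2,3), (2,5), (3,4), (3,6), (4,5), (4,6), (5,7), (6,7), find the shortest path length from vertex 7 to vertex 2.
2 (path: 7 -> 5 -> 2, 2 edges)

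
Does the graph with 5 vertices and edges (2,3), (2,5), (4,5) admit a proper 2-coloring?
Yes. Partition: {1, 2, 4}, {3, 5}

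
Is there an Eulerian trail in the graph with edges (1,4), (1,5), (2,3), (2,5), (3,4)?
Yes — and in fact it has an Eulerian circuit (the graph is connected and all 5 vertices have even degree)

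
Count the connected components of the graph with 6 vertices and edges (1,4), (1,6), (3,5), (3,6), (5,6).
2 (components: {1, 3, 4, 5, 6}, {2})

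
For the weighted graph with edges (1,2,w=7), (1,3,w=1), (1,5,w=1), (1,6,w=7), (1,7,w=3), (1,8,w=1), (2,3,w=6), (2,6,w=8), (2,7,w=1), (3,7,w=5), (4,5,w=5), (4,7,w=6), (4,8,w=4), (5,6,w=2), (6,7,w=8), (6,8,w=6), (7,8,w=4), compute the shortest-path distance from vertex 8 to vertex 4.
4 (path: 8 -> 4; weights 4 = 4)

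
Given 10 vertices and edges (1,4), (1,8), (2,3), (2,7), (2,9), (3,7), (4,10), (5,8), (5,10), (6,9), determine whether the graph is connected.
No, it has 2 components: {1, 4, 5, 8, 10}, {2, 3, 6, 7, 9}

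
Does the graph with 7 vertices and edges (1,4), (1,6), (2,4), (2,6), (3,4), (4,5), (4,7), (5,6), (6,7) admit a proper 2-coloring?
Yes. Partition: {1, 2, 3, 5, 7}, {4, 6}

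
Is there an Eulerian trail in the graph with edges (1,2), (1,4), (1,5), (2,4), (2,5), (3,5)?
No (4 vertices have odd degree: {1, 2, 3, 5}; Eulerian path requires 0 or 2)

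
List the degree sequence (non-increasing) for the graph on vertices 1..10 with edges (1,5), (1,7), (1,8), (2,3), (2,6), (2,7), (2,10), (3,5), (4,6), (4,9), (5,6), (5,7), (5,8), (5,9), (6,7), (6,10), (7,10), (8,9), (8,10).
[6, 5, 5, 4, 4, 4, 3, 3, 2, 2] (degrees: deg(1)=3, deg(2)=4, deg(3)=2, deg(4)=2, deg(5)=6, deg(6)=5, deg(7)=5, deg(8)=4, deg(9)=3, deg(10)=4)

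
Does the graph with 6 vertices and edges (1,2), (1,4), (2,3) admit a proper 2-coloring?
Yes. Partition: {1, 3, 5, 6}, {2, 4}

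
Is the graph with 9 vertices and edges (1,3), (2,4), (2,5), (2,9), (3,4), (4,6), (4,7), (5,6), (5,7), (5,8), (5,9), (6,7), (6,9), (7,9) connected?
Yes (BFS from 1 visits [1, 3, 4, 2, 6, 7, 5, 9, 8] — all 9 vertices reached)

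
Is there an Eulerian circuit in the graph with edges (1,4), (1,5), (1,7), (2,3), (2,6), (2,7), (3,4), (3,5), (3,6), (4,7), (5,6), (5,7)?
No (4 vertices have odd degree: {1, 2, 4, 6}; Eulerian circuit requires 0)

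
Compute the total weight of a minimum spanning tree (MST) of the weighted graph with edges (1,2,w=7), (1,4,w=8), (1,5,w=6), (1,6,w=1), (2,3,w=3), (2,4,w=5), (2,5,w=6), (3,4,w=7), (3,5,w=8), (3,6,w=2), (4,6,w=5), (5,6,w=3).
14 (MST edges: (1,6,w=1), (2,3,w=3), (2,4,w=5), (3,6,w=2), (5,6,w=3); sum of weights 1 + 3 + 5 + 2 + 3 = 14)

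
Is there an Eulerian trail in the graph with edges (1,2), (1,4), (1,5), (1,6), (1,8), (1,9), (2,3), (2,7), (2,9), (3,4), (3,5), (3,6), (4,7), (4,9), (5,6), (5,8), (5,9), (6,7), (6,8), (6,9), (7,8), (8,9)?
Yes (the graph is connected and exactly 2 vertices have odd degree: {5, 8}; any Eulerian path must start and end at those)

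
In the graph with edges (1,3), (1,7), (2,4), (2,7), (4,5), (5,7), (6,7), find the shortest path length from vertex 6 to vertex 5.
2 (path: 6 -> 7 -> 5, 2 edges)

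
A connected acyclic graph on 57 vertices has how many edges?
56 (A tree on V vertices has V - 1 edges, so 57 - 1 = 56)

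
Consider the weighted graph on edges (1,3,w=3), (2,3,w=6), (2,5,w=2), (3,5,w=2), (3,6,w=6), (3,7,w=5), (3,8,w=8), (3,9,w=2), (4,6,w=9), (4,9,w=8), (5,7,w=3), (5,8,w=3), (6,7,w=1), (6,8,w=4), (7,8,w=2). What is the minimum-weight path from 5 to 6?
4 (path: 5 -> 7 -> 6; weights 3 + 1 = 4)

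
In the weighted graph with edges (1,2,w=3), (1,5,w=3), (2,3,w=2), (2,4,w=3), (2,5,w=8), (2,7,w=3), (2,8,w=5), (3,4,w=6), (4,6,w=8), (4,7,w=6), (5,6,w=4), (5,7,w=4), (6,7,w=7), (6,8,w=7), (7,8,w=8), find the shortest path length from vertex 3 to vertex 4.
5 (path: 3 -> 2 -> 4; weights 2 + 3 = 5)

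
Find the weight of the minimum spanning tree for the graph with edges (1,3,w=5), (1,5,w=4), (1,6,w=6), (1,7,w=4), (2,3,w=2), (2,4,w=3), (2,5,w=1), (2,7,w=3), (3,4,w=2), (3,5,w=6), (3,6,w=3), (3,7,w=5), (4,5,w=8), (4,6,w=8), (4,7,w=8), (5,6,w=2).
14 (MST edges: (1,5,w=4), (2,3,w=2), (2,5,w=1), (2,7,w=3), (3,4,w=2), (5,6,w=2); sum of weights 4 + 2 + 1 + 3 + 2 + 2 = 14)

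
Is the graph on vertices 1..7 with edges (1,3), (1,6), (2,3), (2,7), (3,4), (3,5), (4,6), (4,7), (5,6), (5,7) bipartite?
Yes. Partition: {1, 2, 4, 5}, {3, 6, 7}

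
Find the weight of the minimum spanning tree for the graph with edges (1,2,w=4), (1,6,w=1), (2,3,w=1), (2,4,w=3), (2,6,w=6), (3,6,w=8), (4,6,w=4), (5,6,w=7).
16 (MST edges: (1,2,w=4), (1,6,w=1), (2,3,w=1), (2,4,w=3), (5,6,w=7); sum of weights 4 + 1 + 1 + 3 + 7 = 16)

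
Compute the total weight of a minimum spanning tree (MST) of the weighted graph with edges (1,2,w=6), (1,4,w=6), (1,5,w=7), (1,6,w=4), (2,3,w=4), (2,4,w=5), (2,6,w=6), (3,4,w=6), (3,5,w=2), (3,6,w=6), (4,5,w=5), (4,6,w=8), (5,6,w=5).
20 (MST edges: (1,6,w=4), (2,3,w=4), (2,4,w=5), (3,5,w=2), (5,6,w=5); sum of weights 4 + 4 + 5 + 2 + 5 = 20)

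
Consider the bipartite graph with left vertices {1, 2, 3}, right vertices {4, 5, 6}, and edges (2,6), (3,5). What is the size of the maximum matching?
2 (matching: (2,6), (3,5); upper bound min(|L|,|R|) = min(3,3) = 3)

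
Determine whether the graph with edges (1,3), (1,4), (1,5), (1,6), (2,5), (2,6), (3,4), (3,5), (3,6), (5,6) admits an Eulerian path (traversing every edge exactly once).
Yes — and in fact it has an Eulerian circuit (the graph is connected and all 6 vertices have even degree)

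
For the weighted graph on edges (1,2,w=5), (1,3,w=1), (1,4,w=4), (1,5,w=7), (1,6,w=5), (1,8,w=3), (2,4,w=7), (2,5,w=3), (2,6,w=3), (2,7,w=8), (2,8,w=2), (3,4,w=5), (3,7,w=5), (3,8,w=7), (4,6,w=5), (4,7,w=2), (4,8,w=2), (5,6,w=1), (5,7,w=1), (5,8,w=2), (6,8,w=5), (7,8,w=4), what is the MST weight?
12 (MST edges: (1,3,w=1), (1,8,w=3), (2,8,w=2), (4,7,w=2), (4,8,w=2), (5,6,w=1), (5,7,w=1); sum of weights 1 + 3 + 2 + 2 + 2 + 1 + 1 = 12)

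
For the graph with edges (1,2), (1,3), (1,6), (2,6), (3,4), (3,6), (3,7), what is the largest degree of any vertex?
4 (attained at vertex 3)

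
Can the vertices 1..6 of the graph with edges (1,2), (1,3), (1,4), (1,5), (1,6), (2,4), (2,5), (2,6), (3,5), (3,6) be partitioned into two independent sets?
No (odd cycle of length 3: 6 -> 1 -> 3 -> 6)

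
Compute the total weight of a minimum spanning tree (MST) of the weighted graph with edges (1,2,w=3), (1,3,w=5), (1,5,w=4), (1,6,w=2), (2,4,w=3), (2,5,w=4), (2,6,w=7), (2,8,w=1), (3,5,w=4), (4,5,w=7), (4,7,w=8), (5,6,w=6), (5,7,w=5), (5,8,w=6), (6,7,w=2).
19 (MST edges: (1,2,w=3), (1,5,w=4), (1,6,w=2), (2,4,w=3), (2,8,w=1), (3,5,w=4), (6,7,w=2); sum of weights 3 + 4 + 2 + 3 + 1 + 4 + 2 = 19)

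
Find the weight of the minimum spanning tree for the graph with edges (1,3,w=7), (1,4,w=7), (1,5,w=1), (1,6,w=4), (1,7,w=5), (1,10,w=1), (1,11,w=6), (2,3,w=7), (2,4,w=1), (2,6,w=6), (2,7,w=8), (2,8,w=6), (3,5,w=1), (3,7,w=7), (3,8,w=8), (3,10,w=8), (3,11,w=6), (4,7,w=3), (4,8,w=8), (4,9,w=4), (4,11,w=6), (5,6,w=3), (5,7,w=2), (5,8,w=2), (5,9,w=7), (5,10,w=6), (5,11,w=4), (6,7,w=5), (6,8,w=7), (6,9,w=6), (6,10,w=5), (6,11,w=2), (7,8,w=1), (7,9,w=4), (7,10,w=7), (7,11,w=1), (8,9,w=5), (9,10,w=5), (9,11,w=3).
16 (MST edges: (1,5,w=1), (1,10,w=1), (2,4,w=1), (3,5,w=1), (4,7,w=3), (5,8,w=2), (6,11,w=2), (7,8,w=1), (7,11,w=1), (9,11,w=3); sum of weights 1 + 1 + 1 + 1 + 3 + 2 + 2 + 1 + 1 + 3 = 16)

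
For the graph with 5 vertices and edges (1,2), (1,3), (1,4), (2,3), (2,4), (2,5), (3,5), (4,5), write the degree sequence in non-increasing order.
[4, 3, 3, 3, 3] (degrees: deg(1)=3, deg(2)=4, deg(3)=3, deg(4)=3, deg(5)=3)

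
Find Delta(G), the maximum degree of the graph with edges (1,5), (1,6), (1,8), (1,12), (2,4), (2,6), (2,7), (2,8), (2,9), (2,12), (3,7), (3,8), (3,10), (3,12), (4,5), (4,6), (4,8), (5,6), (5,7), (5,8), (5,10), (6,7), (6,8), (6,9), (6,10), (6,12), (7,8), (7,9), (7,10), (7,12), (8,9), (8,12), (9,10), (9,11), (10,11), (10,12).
9 (attained at vertices 6, 8)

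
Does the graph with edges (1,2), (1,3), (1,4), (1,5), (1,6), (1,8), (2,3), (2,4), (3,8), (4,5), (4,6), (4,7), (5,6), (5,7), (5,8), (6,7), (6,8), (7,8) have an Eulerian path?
No (6 vertices have odd degree: {2, 3, 4, 5, 6, 8}; Eulerian path requires 0 or 2)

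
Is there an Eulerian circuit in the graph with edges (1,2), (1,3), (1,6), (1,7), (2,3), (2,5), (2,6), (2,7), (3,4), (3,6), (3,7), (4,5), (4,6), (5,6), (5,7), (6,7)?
No (4 vertices have odd degree: {2, 3, 4, 7}; Eulerian circuit requires 0)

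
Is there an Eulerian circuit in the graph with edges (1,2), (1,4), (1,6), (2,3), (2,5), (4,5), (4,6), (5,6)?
No (6 vertices have odd degree: {1, 2, 3, 4, 5, 6}; Eulerian circuit requires 0)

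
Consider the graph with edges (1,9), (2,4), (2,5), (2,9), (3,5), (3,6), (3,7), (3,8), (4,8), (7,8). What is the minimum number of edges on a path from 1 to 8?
4 (path: 1 -> 9 -> 2 -> 4 -> 8, 4 edges)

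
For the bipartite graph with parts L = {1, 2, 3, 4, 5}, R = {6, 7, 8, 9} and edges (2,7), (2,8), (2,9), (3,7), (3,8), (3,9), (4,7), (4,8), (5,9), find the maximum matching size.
3 (matching: (2,9), (3,8), (4,7); upper bound min(|L|,|R|) = min(5,4) = 4)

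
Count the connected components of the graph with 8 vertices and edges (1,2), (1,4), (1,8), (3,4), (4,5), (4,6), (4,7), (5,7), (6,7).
1 (components: {1, 2, 3, 4, 5, 6, 7, 8})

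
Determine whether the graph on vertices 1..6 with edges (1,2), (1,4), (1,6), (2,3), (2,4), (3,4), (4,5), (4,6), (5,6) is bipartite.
No (odd cycle of length 3: 4 -> 1 -> 2 -> 4)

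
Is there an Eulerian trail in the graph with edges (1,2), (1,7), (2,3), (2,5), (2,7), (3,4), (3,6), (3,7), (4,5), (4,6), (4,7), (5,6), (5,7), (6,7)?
Yes — and in fact it has an Eulerian circuit (the graph is connected and all 7 vertices have even degree)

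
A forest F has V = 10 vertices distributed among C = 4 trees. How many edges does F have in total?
6 (Each of the 4 component trees on V_i vertices has V_i - 1 edges; summing gives V - C = 10 - 4 = 6)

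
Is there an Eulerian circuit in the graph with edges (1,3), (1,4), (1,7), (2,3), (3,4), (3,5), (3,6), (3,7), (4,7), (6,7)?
No (4 vertices have odd degree: {1, 2, 4, 5}; Eulerian circuit requires 0)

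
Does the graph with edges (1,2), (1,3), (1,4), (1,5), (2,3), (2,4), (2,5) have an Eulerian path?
Yes — and in fact it has an Eulerian circuit (the graph is connected and all 5 vertices have even degree)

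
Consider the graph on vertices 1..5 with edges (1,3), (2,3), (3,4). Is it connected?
No, it has 2 components: {1, 2, 3, 4}, {5}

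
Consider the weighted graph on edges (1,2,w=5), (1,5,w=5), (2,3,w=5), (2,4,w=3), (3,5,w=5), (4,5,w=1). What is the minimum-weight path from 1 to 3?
10 (path: 1 -> 2 -> 3; weights 5 + 5 = 10)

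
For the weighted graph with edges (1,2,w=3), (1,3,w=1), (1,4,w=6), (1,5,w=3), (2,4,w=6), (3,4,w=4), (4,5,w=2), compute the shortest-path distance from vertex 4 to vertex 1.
5 (path: 4 -> 3 -> 1; weights 4 + 1 = 5)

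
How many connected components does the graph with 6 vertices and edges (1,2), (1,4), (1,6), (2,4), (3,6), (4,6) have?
2 (components: {1, 2, 3, 4, 6}, {5})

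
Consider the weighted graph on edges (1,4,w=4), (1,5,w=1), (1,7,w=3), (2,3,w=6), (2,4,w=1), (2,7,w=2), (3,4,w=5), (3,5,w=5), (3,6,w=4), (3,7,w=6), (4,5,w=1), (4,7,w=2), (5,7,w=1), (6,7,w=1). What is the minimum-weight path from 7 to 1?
2 (path: 7 -> 5 -> 1; weights 1 + 1 = 2)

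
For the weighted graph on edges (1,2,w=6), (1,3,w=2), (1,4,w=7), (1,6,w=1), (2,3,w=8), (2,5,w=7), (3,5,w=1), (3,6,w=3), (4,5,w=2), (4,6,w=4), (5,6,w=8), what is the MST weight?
12 (MST edges: (1,2,w=6), (1,3,w=2), (1,6,w=1), (3,5,w=1), (4,5,w=2); sum of weights 6 + 2 + 1 + 1 + 2 = 12)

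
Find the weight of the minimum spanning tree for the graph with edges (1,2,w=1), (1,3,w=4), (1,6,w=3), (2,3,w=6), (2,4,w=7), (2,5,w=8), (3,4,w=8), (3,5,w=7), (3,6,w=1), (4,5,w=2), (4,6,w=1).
8 (MST edges: (1,2,w=1), (1,6,w=3), (3,6,w=1), (4,5,w=2), (4,6,w=1); sum of weights 1 + 3 + 1 + 2 + 1 = 8)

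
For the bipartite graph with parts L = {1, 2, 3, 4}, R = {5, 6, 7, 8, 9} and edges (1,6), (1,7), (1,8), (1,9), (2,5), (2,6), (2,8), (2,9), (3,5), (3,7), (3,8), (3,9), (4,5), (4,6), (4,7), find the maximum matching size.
4 (matching: (1,9), (2,8), (3,7), (4,6); upper bound min(|L|,|R|) = min(4,5) = 4)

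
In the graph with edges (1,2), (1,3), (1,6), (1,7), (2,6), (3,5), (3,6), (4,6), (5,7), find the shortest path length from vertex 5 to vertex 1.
2 (path: 5 -> 3 -> 1, 2 edges)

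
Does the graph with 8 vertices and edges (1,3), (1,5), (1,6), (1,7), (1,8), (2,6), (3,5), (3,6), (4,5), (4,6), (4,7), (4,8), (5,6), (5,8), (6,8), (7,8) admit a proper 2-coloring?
No (odd cycle of length 3: 8 -> 1 -> 6 -> 8)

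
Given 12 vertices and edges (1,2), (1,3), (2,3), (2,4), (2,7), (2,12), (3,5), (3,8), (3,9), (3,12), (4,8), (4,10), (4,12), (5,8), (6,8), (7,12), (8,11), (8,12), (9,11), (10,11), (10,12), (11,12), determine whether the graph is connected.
Yes (BFS from 1 visits [1, 2, 3, 4, 7, 12, 5, 8, 9, 10, 11, 6] — all 12 vertices reached)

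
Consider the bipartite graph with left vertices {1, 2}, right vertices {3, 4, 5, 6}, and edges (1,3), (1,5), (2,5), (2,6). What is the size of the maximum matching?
2 (matching: (1,5), (2,6); upper bound min(|L|,|R|) = min(2,4) = 2)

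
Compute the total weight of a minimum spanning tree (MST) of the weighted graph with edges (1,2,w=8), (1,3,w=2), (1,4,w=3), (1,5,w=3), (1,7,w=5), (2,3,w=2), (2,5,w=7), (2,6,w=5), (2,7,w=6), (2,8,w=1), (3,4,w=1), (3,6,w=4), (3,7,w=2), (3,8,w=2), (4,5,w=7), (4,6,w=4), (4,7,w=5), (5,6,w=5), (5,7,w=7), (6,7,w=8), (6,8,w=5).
15 (MST edges: (1,3,w=2), (1,5,w=3), (2,3,w=2), (2,8,w=1), (3,4,w=1), (3,6,w=4), (3,7,w=2); sum of weights 2 + 3 + 2 + 1 + 1 + 4 + 2 = 15)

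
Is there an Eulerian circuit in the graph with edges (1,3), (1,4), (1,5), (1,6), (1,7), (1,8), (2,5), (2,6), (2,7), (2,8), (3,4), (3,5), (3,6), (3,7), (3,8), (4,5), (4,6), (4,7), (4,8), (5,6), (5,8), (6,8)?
Yes (the graph is connected and all 8 vertices have even degree)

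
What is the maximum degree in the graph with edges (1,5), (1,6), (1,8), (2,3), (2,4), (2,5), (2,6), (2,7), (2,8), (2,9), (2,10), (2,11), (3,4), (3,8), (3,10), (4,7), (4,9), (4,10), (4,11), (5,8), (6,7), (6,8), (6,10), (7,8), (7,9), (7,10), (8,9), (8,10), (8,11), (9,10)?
9 (attained at vertices 2, 8)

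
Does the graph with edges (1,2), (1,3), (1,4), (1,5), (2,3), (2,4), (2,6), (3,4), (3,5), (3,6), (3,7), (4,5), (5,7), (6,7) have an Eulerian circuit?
No (2 vertices have odd degree: {6, 7}; Eulerian circuit requires 0)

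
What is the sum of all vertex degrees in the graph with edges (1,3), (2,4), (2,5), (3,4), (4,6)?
10 (handshake: sum of degrees = 2|E| = 2 x 5 = 10)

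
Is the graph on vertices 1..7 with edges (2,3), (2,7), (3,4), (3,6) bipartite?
Yes. Partition: {1, 2, 4, 5, 6}, {3, 7}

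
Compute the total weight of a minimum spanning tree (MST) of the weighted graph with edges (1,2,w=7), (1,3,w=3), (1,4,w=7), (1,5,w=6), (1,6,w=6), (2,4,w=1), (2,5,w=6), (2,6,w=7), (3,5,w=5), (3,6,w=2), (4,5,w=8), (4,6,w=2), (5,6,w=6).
13 (MST edges: (1,3,w=3), (2,4,w=1), (3,5,w=5), (3,6,w=2), (4,6,w=2); sum of weights 3 + 1 + 5 + 2 + 2 = 13)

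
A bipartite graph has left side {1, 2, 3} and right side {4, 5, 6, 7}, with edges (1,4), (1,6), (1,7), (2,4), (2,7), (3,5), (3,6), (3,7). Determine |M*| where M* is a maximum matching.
3 (matching: (1,6), (2,7), (3,5); upper bound min(|L|,|R|) = min(3,4) = 3)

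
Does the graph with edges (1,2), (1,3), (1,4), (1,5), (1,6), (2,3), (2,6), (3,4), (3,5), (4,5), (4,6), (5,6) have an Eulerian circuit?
No (2 vertices have odd degree: {1, 2}; Eulerian circuit requires 0)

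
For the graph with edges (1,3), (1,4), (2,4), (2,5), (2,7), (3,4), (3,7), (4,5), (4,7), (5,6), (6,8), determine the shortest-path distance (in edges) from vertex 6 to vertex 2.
2 (path: 6 -> 5 -> 2, 2 edges)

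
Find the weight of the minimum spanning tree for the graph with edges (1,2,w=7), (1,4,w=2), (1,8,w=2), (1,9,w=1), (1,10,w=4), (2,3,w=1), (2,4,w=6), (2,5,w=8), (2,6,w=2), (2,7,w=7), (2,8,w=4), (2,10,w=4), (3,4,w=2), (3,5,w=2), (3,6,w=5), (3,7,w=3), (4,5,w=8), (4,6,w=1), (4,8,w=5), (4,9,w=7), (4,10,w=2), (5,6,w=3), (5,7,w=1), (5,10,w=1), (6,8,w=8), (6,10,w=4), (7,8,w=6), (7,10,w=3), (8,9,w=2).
13 (MST edges: (1,4,w=2), (1,8,w=2), (1,9,w=1), (2,3,w=1), (2,6,w=2), (3,5,w=2), (4,6,w=1), (5,7,w=1), (5,10,w=1); sum of weights 2 + 2 + 1 + 1 + 2 + 2 + 1 + 1 + 1 = 13)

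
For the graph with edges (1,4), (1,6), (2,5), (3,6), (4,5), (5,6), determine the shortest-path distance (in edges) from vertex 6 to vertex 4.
2 (path: 6 -> 1 -> 4, 2 edges)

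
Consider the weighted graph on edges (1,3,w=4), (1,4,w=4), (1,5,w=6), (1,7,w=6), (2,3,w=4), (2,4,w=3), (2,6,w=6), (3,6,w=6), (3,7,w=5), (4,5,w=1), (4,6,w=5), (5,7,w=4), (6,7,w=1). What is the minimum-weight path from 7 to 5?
4 (path: 7 -> 5; weights 4 = 4)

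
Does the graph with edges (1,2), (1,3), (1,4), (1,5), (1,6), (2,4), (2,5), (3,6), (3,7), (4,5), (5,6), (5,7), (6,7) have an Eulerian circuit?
No (6 vertices have odd degree: {1, 2, 3, 4, 5, 7}; Eulerian circuit requires 0)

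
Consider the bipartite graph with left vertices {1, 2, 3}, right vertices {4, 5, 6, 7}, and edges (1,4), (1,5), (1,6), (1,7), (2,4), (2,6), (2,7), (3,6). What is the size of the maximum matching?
3 (matching: (1,5), (2,7), (3,6); upper bound min(|L|,|R|) = min(3,4) = 3)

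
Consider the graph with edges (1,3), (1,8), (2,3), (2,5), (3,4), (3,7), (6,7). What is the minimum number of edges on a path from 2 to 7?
2 (path: 2 -> 3 -> 7, 2 edges)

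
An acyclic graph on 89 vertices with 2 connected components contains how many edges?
87 (Each of the 2 component trees on V_i vertices has V_i - 1 edges; summing gives V - C = 89 - 2 = 87)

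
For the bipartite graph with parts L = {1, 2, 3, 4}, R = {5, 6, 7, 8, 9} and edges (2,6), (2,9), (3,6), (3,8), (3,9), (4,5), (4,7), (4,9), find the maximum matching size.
3 (matching: (2,9), (3,8), (4,7); upper bound min(|L|,|R|) = min(4,5) = 4)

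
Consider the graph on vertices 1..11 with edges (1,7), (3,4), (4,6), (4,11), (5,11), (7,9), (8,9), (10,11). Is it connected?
No, it has 3 components: {1, 7, 8, 9}, {2}, {3, 4, 5, 6, 10, 11}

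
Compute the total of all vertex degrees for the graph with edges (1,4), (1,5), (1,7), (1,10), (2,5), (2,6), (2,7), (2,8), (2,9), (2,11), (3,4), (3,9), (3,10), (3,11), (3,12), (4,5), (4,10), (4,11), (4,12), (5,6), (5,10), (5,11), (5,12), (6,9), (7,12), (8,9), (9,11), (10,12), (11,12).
58 (handshake: sum of degrees = 2|E| = 2 x 29 = 58)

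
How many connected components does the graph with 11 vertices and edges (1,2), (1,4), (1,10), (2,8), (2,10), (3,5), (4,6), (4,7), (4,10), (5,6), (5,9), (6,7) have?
2 (components: {1, 2, 3, 4, 5, 6, 7, 8, 9, 10}, {11})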